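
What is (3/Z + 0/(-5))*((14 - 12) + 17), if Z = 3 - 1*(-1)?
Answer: 57/4 ≈ 14.250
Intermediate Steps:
Z = 4 (Z = 3 + 1 = 4)
(3/Z + 0/(-5))*((14 - 12) + 17) = (3/4 + 0/(-5))*((14 - 12) + 17) = (3*(1/4) + 0*(-1/5))*(2 + 17) = (3/4 + 0)*19 = (3/4)*19 = 57/4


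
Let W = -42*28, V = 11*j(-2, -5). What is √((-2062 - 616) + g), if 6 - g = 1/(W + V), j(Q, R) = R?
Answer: I*√4049043361/1231 ≈ 51.691*I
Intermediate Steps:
V = -55 (V = 11*(-5) = -55)
W = -1176
g = 7387/1231 (g = 6 - 1/(-1176 - 55) = 6 - 1/(-1231) = 6 - 1*(-1/1231) = 6 + 1/1231 = 7387/1231 ≈ 6.0008)
√((-2062 - 616) + g) = √((-2062 - 616) + 7387/1231) = √(-2678 + 7387/1231) = √(-3289231/1231) = I*√4049043361/1231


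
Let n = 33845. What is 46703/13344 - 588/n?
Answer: 224688109/64518240 ≈ 3.4826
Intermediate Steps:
46703/13344 - 588/n = 46703/13344 - 588/33845 = 46703*(1/13344) - 588*1/33845 = 46703/13344 - 84/4835 = 224688109/64518240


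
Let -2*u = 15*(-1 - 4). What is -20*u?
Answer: -750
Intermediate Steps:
u = 75/2 (u = -15*(-1 - 4)/2 = -15*(-5)/2 = -1/2*(-75) = 75/2 ≈ 37.500)
-20*u = -20*75/2 = -750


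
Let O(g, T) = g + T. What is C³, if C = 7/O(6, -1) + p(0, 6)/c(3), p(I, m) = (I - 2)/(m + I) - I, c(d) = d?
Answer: 195112/91125 ≈ 2.1411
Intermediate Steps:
O(g, T) = T + g
p(I, m) = -I + (-2 + I)/(I + m) (p(I, m) = (-2 + I)/(I + m) - I = -I + (-2 + I)/(I + m))
C = 58/45 (C = 7/(-1 + 6) + ((-2 + 0 - 1*0² - 1*0*6)/(0 + 6))/3 = 7/5 + ((-2 + 0 - 1*0 + 0)/6)*(⅓) = 7*(⅕) + ((-2 + 0 + 0 + 0)/6)*(⅓) = 7/5 + ((⅙)*(-2))*(⅓) = 7/5 - ⅓*⅓ = 7/5 - ⅑ = 58/45 ≈ 1.2889)
C³ = (58/45)³ = 195112/91125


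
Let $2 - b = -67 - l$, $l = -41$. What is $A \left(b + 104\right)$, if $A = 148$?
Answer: $19536$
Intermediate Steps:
$b = 28$ ($b = 2 - \left(-67 - -41\right) = 2 - \left(-67 + 41\right) = 2 - -26 = 2 + 26 = 28$)
$A \left(b + 104\right) = 148 \left(28 + 104\right) = 148 \cdot 132 = 19536$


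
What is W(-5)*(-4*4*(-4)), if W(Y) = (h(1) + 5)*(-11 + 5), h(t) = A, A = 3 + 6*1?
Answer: -5376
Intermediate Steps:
A = 9 (A = 3 + 6 = 9)
h(t) = 9
W(Y) = -84 (W(Y) = (9 + 5)*(-11 + 5) = 14*(-6) = -84)
W(-5)*(-4*4*(-4)) = -84*(-4*4)*(-4) = -(-1344)*(-4) = -84*64 = -5376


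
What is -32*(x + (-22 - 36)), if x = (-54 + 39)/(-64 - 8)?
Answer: 5548/3 ≈ 1849.3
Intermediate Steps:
x = 5/24 (x = -15/(-72) = -15*(-1/72) = 5/24 ≈ 0.20833)
-32*(x + (-22 - 36)) = -32*(5/24 + (-22 - 36)) = -32*(5/24 - 58) = -32*(-1387/24) = 5548/3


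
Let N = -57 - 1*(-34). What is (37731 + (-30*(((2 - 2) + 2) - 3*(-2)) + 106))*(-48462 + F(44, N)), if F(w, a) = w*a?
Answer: -1860073978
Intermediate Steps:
N = -23 (N = -57 + 34 = -23)
F(w, a) = a*w
(37731 + (-30*(((2 - 2) + 2) - 3*(-2)) + 106))*(-48462 + F(44, N)) = (37731 + (-30*(((2 - 2) + 2) - 3*(-2)) + 106))*(-48462 - 23*44) = (37731 + (-30*((0 + 2) + 6) + 106))*(-48462 - 1012) = (37731 + (-30*(2 + 6) + 106))*(-49474) = (37731 + (-30*8 + 106))*(-49474) = (37731 + (-240 + 106))*(-49474) = (37731 - 134)*(-49474) = 37597*(-49474) = -1860073978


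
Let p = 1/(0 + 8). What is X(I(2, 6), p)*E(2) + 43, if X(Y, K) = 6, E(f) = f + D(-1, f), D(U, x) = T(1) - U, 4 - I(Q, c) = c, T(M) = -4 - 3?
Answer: 19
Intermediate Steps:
T(M) = -7
I(Q, c) = 4 - c
D(U, x) = -7 - U
p = 1/8 ≈ 0.12500
E(f) = -6 + f (E(f) = f + (-7 - 1*(-1)) = f + (-7 + 1) = f - 6 = -6 + f)
X(I(2, 6), p)*E(2) + 43 = 6*(-6 + 2) + 43 = 6*(-4) + 43 = -24 + 43 = 19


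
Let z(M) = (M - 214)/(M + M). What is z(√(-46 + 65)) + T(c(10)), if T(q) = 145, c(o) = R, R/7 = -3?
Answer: 291/2 - 107*√19/19 ≈ 120.95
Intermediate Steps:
R = -21 (R = 7*(-3) = -21)
c(o) = -21
z(M) = (-214 + M)/(2*M) (z(M) = (-214 + M)/((2*M)) = (-214 + M)*(1/(2*M)) = (-214 + M)/(2*M))
z(√(-46 + 65)) + T(c(10)) = (-214 + √(-46 + 65))/(2*(√(-46 + 65))) + 145 = (-214 + √19)/(2*(√19)) + 145 = (√19/19)*(-214 + √19)/2 + 145 = √19*(-214 + √19)/38 + 145 = 145 + √19*(-214 + √19)/38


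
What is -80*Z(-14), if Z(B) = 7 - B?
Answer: -1680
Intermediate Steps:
-80*Z(-14) = -80*(7 - 1*(-14)) = -80*(7 + 14) = -80*21 = -1680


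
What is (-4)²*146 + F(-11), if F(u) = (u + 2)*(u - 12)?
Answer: 2543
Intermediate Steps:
F(u) = (-12 + u)*(2 + u) (F(u) = (2 + u)*(-12 + u) = (-12 + u)*(2 + u))
(-4)²*146 + F(-11) = (-4)²*146 + (-24 + (-11)² - 10*(-11)) = 16*146 + (-24 + 121 + 110) = 2336 + 207 = 2543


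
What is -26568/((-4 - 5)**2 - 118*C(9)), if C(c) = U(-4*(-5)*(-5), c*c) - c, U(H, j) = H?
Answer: -26568/12943 ≈ -2.0527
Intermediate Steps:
C(c) = -100 - c (C(c) = -4*(-5)*(-5) - c = 20*(-5) - c = -100 - c)
-26568/((-4 - 5)**2 - 118*C(9)) = -26568/((-4 - 5)**2 - 118*(-100 - 1*9)) = -26568/((-9)**2 - 118*(-100 - 9)) = -26568/(81 - 118*(-109)) = -26568/(81 + 12862) = -26568/12943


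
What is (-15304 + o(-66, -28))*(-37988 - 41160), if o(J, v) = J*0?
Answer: 1211280992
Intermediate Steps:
o(J, v) = 0
(-15304 + o(-66, -28))*(-37988 - 41160) = (-15304 + 0)*(-37988 - 41160) = -15304*(-79148) = 1211280992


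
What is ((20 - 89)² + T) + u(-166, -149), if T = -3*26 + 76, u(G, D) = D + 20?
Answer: 4630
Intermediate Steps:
u(G, D) = 20 + D
T = -2 (T = -78 + 76 = -2)
((20 - 89)² + T) + u(-166, -149) = ((20 - 89)² - 2) + (20 - 149) = ((-69)² - 2) - 129 = (4761 - 2) - 129 = 4759 - 129 = 4630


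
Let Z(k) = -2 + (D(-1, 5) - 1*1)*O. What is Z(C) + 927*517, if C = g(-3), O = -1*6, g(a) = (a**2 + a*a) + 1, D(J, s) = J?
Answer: 479269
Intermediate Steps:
g(a) = 1 + 2*a**2 (g(a) = (a**2 + a**2) + 1 = 2*a**2 + 1 = 1 + 2*a**2)
O = -6
C = 19 (C = 1 + 2*(-3)**2 = 1 + 2*9 = 1 + 18 = 19)
Z(k) = 10 (Z(k) = -2 + (-1 - 1*1)*(-6) = -2 + (-1 - 1)*(-6) = -2 - 2*(-6) = -2 + 12 = 10)
Z(C) + 927*517 = 10 + 927*517 = 10 + 479259 = 479269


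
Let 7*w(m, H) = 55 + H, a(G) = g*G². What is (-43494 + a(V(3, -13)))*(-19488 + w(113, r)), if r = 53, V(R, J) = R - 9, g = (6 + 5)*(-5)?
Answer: 6198469992/7 ≈ 8.8550e+8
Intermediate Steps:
g = -55 (g = 11*(-5) = -55)
V(R, J) = -9 + R
a(G) = -55*G²
w(m, H) = 55/7 + H/7 (w(m, H) = (55 + H)/7 = 55/7 + H/7)
(-43494 + a(V(3, -13)))*(-19488 + w(113, r)) = (-43494 - 55*(-9 + 3)²)*(-19488 + (55/7 + (⅐)*53)) = (-43494 - 55*(-6)²)*(-19488 + (55/7 + 53/7)) = (-43494 - 55*36)*(-19488 + 108/7) = (-43494 - 1980)*(-136308/7) = -45474*(-136308/7) = 6198469992/7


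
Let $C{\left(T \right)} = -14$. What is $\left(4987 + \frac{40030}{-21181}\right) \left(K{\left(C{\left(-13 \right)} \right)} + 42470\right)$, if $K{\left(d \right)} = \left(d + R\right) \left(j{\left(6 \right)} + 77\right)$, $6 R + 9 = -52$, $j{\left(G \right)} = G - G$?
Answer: $\frac{8575812710045}{42362} \approx 2.0244 \cdot 10^{8}$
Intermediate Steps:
$j{\left(G \right)} = 0$
$R = - \frac{61}{6}$ ($R = - \frac{3}{2} + \frac{1}{6} \left(-52\right) = - \frac{3}{2} - \frac{26}{3} = - \frac{61}{6} \approx -10.167$)
$K{\left(d \right)} = - \frac{4697}{6} + 77 d$ ($K{\left(d \right)} = \left(d - \frac{61}{6}\right) \left(0 + 77\right) = \left(- \frac{61}{6} + d\right) 77 = - \frac{4697}{6} + 77 d$)
$\left(4987 + \frac{40030}{-21181}\right) \left(K{\left(C{\left(-13 \right)} \right)} + 42470\right) = \left(4987 + \frac{40030}{-21181}\right) \left(\left(- \frac{4697}{6} + 77 \left(-14\right)\right) + 42470\right) = \left(4987 + 40030 \left(- \frac{1}{21181}\right)\right) \left(\left(- \frac{4697}{6} - 1078\right) + 42470\right) = \left(4987 - \frac{40030}{21181}\right) \left(- \frac{11165}{6} + 42470\right) = \frac{105589617}{21181} \cdot \frac{243655}{6} = \frac{8575812710045}{42362}$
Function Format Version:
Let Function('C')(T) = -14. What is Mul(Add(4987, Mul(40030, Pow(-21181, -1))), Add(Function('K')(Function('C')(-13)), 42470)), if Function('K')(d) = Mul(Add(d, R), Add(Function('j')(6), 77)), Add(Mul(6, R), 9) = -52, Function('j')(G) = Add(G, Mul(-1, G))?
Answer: Rational(8575812710045, 42362) ≈ 2.0244e+8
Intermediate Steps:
Function('j')(G) = 0
R = Rational(-61, 6) (R = Add(Rational(-3, 2), Mul(Rational(1, 6), -52)) = Add(Rational(-3, 2), Rational(-26, 3)) = Rational(-61, 6) ≈ -10.167)
Function('K')(d) = Add(Rational(-4697, 6), Mul(77, d)) (Function('K')(d) = Mul(Add(d, Rational(-61, 6)), Add(0, 77)) = Mul(Add(Rational(-61, 6), d), 77) = Add(Rational(-4697, 6), Mul(77, d)))
Mul(Add(4987, Mul(40030, Pow(-21181, -1))), Add(Function('K')(Function('C')(-13)), 42470)) = Mul(Add(4987, Mul(40030, Pow(-21181, -1))), Add(Add(Rational(-4697, 6), Mul(77, -14)), 42470)) = Mul(Add(4987, Mul(40030, Rational(-1, 21181))), Add(Add(Rational(-4697, 6), -1078), 42470)) = Mul(Add(4987, Rational(-40030, 21181)), Add(Rational(-11165, 6), 42470)) = Mul(Rational(105589617, 21181), Rational(243655, 6)) = Rational(8575812710045, 42362)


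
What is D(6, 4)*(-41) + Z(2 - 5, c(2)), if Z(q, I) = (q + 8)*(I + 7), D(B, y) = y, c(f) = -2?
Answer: -139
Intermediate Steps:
Z(q, I) = (7 + I)*(8 + q) (Z(q, I) = (8 + q)*(7 + I) = (7 + I)*(8 + q))
D(6, 4)*(-41) + Z(2 - 5, c(2)) = 4*(-41) + (56 + 7*(2 - 5) + 8*(-2) - 2*(2 - 5)) = -164 + (56 + 7*(-3) - 16 - 2*(-3)) = -164 + (56 - 21 - 16 + 6) = -164 + 25 = -139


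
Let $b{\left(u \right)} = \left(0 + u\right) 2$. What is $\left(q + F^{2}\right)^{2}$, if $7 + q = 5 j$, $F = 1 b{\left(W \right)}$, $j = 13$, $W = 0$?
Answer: $3364$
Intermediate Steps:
$b{\left(u \right)} = 2 u$ ($b{\left(u \right)} = u 2 = 2 u$)
$F = 0$ ($F = 1 \cdot 2 \cdot 0 = 1 \cdot 0 = 0$)
$q = 58$ ($q = -7 + 5 \cdot 13 = -7 + 65 = 58$)
$\left(q + F^{2}\right)^{2} = \left(58 + 0^{2}\right)^{2} = \left(58 + 0\right)^{2} = 58^{2} = 3364$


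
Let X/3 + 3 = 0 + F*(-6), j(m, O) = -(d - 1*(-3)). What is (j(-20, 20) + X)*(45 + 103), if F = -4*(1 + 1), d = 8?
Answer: 18352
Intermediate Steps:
F = -8 (F = -4*2 = -8)
j(m, O) = -11 (j(m, O) = -(8 - 1*(-3)) = -(8 + 3) = -1*11 = -11)
X = 135 (X = -9 + 3*(0 - 8*(-6)) = -9 + 3*(0 + 48) = -9 + 3*48 = -9 + 144 = 135)
(j(-20, 20) + X)*(45 + 103) = (-11 + 135)*(45 + 103) = 124*148 = 18352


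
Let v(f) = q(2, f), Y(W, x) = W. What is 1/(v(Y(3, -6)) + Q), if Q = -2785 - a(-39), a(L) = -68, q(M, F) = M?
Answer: -1/2715 ≈ -0.00036832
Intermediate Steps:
Q = -2717 (Q = -2785 - 1*(-68) = -2785 + 68 = -2717)
v(f) = 2
1/(v(Y(3, -6)) + Q) = 1/(2 - 2717) = 1/(-2715) = -1/2715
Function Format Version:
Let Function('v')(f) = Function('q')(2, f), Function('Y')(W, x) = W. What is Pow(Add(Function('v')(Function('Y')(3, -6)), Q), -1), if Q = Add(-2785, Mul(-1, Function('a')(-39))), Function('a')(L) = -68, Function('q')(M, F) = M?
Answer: Rational(-1, 2715) ≈ -0.00036832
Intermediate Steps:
Q = -2717 (Q = Add(-2785, Mul(-1, -68)) = Add(-2785, 68) = -2717)
Function('v')(f) = 2
Pow(Add(Function('v')(Function('Y')(3, -6)), Q), -1) = Pow(Add(2, -2717), -1) = Pow(-2715, -1) = Rational(-1, 2715)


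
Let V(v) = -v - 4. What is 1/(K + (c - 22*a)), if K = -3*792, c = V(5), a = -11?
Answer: -1/2143 ≈ -0.00046664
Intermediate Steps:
V(v) = -4 - v
c = -9 (c = -4 - 1*5 = -4 - 5 = -9)
K = -2376
1/(K + (c - 22*a)) = 1/(-2376 + (-9 - 22*(-11))) = 1/(-2376 + (-9 + 242)) = 1/(-2376 + 233) = 1/(-2143) = -1/2143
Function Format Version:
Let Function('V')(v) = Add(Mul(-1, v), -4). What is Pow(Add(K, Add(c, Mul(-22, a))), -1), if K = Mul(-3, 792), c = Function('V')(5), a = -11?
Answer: Rational(-1, 2143) ≈ -0.00046664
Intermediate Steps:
Function('V')(v) = Add(-4, Mul(-1, v))
c = -9 (c = Add(-4, Mul(-1, 5)) = Add(-4, -5) = -9)
K = -2376
Pow(Add(K, Add(c, Mul(-22, a))), -1) = Pow(Add(-2376, Add(-9, Mul(-22, -11))), -1) = Pow(Add(-2376, Add(-9, 242)), -1) = Pow(Add(-2376, 233), -1) = Pow(-2143, -1) = Rational(-1, 2143)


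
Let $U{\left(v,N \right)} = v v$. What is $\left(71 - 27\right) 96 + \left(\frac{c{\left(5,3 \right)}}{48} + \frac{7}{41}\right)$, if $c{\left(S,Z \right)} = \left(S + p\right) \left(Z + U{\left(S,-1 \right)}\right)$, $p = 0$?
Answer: $\frac{2079727}{492} \approx 4227.1$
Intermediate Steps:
$U{\left(v,N \right)} = v^{2}$
$c{\left(S,Z \right)} = S \left(Z + S^{2}\right)$ ($c{\left(S,Z \right)} = \left(S + 0\right) \left(Z + S^{2}\right) = S \left(Z + S^{2}\right)$)
$\left(71 - 27\right) 96 + \left(\frac{c{\left(5,3 \right)}}{48} + \frac{7}{41}\right) = \left(71 - 27\right) 96 + \left(\frac{5 \left(3 + 5^{2}\right)}{48} + \frac{7}{41}\right) = 44 \cdot 96 + \left(5 \left(3 + 25\right) \frac{1}{48} + 7 \cdot \frac{1}{41}\right) = 4224 + \left(5 \cdot 28 \cdot \frac{1}{48} + \frac{7}{41}\right) = 4224 + \left(140 \cdot \frac{1}{48} + \frac{7}{41}\right) = 4224 + \left(\frac{35}{12} + \frac{7}{41}\right) = 4224 + \frac{1519}{492} = \frac{2079727}{492}$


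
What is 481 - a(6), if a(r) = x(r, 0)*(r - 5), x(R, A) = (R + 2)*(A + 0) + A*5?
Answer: 481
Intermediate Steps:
x(R, A) = 5*A + A*(2 + R) (x(R, A) = (2 + R)*A + 5*A = A*(2 + R) + 5*A = 5*A + A*(2 + R))
a(r) = 0 (a(r) = (0*(7 + r))*(r - 5) = 0*(-5 + r) = 0)
481 - a(6) = 481 - 1*0 = 481 + 0 = 481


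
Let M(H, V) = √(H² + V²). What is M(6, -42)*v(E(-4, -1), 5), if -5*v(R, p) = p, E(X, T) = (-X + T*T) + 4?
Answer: -30*√2 ≈ -42.426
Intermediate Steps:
E(X, T) = 4 + T² - X (E(X, T) = (-X + T²) + 4 = (T² - X) + 4 = 4 + T² - X)
v(R, p) = -p/5
M(6, -42)*v(E(-4, -1), 5) = √(6² + (-42)²)*(-⅕*5) = √(36 + 1764)*(-1) = √1800*(-1) = (30*√2)*(-1) = -30*√2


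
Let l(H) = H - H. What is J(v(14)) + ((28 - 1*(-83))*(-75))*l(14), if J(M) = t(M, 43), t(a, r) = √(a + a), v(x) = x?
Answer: 2*√7 ≈ 5.2915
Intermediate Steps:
l(H) = 0
t(a, r) = √2*√a (t(a, r) = √(2*a) = √2*√a)
J(M) = √2*√M
J(v(14)) + ((28 - 1*(-83))*(-75))*l(14) = √2*√14 + ((28 - 1*(-83))*(-75))*0 = 2*√7 + ((28 + 83)*(-75))*0 = 2*√7 + (111*(-75))*0 = 2*√7 - 8325*0 = 2*√7 + 0 = 2*√7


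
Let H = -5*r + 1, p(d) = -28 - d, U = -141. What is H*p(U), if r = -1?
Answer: 678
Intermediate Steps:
H = 6 (H = -5*(-1) + 1 = 5 + 1 = 6)
H*p(U) = 6*(-28 - 1*(-141)) = 6*(-28 + 141) = 6*113 = 678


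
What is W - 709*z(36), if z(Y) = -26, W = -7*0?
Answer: 18434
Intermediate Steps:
W = 0
W - 709*z(36) = 0 - 709*(-26) = 0 + 18434 = 18434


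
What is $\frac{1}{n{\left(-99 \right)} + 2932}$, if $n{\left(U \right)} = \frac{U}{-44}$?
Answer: $\frac{4}{11737} \approx 0.0003408$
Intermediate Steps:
$n{\left(U \right)} = - \frac{U}{44}$ ($n{\left(U \right)} = U \left(- \frac{1}{44}\right) = - \frac{U}{44}$)
$\frac{1}{n{\left(-99 \right)} + 2932} = \frac{1}{\left(- \frac{1}{44}\right) \left(-99\right) + 2932} = \frac{1}{\frac{9}{4} + 2932} = \frac{1}{\frac{11737}{4}} = \frac{4}{11737}$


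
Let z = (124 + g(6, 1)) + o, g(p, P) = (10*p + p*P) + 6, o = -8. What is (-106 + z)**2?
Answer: 6724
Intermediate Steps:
g(p, P) = 6 + 10*p + P*p (g(p, P) = (10*p + P*p) + 6 = 6 + 10*p + P*p)
z = 188 (z = (124 + (6 + 10*6 + 1*6)) - 8 = (124 + (6 + 60 + 6)) - 8 = (124 + 72) - 8 = 196 - 8 = 188)
(-106 + z)**2 = (-106 + 188)**2 = 82**2 = 6724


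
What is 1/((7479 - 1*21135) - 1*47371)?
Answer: -1/61027 ≈ -1.6386e-5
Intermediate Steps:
1/((7479 - 1*21135) - 1*47371) = 1/((7479 - 21135) - 47371) = 1/(-13656 - 47371) = 1/(-61027) = -1/61027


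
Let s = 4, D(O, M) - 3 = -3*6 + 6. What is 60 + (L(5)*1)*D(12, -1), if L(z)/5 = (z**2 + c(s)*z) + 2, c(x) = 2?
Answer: -1605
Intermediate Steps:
D(O, M) = -9 (D(O, M) = 3 + (-3*6 + 6) = 3 + (-18 + 6) = 3 - 12 = -9)
L(z) = 10 + 5*z**2 + 10*z (L(z) = 5*((z**2 + 2*z) + 2) = 5*(2 + z**2 + 2*z) = 10 + 5*z**2 + 10*z)
60 + (L(5)*1)*D(12, -1) = 60 + ((10 + 5*5**2 + 10*5)*1)*(-9) = 60 + ((10 + 5*25 + 50)*1)*(-9) = 60 + ((10 + 125 + 50)*1)*(-9) = 60 + (185*1)*(-9) = 60 + 185*(-9) = 60 - 1665 = -1605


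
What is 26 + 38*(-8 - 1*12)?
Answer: -734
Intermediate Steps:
26 + 38*(-8 - 1*12) = 26 + 38*(-8 - 12) = 26 + 38*(-20) = 26 - 760 = -734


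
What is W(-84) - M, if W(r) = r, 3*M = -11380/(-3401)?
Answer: -868432/10203 ≈ -85.115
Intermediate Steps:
M = 11380/10203 (M = (-11380/(-3401))/3 = (-11380*(-1/3401))/3 = (1/3)*(11380/3401) = 11380/10203 ≈ 1.1154)
W(-84) - M = -84 - 1*11380/10203 = -84 - 11380/10203 = -868432/10203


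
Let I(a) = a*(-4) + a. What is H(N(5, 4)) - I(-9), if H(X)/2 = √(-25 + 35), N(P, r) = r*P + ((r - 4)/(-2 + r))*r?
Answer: -27 + 2*√10 ≈ -20.675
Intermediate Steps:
I(a) = -3*a (I(a) = -4*a + a = -3*a)
N(P, r) = P*r + r*(-4 + r)/(-2 + r) (N(P, r) = P*r + ((-4 + r)/(-2 + r))*r = P*r + r*(-4 + r)/(-2 + r))
H(X) = 2*√10 (H(X) = 2*√(-25 + 35) = 2*√10)
H(N(5, 4)) - I(-9) = 2*√10 - (-3)*(-9) = 2*√10 - 1*27 = 2*√10 - 27 = -27 + 2*√10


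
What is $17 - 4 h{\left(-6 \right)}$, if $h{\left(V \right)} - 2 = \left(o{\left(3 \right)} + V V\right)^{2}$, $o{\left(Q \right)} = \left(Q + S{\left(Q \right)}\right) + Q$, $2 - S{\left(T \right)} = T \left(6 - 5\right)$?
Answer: $-6715$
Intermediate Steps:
$S{\left(T \right)} = 2 - T$ ($S{\left(T \right)} = 2 - T \left(6 - 5\right) = 2 - T 1 = 2 - T$)
$o{\left(Q \right)} = 2 + Q$ ($o{\left(Q \right)} = \left(Q - \left(-2 + Q\right)\right) + Q = 2 + Q$)
$h{\left(V \right)} = 2 + \left(5 + V^{2}\right)^{2}$ ($h{\left(V \right)} = 2 + \left(\left(2 + 3\right) + V V\right)^{2} = 2 + \left(5 + V^{2}\right)^{2}$)
$17 - 4 h{\left(-6 \right)} = 17 - 4 \left(2 + \left(5 + \left(-6\right)^{2}\right)^{2}\right) = 17 - 4 \left(2 + \left(5 + 36\right)^{2}\right) = 17 - 4 \left(2 + 41^{2}\right) = 17 - 4 \left(2 + 1681\right) = 17 - 6732 = -6715$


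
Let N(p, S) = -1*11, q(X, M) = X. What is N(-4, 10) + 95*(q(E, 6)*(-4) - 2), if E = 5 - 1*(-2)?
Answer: -2861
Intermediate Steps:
E = 7 (E = 5 + 2 = 7)
N(p, S) = -11
N(-4, 10) + 95*(q(E, 6)*(-4) - 2) = -11 + 95*(7*(-4) - 2) = -11 + 95*(-28 - 2) = -11 + 95*(-30) = -11 - 2850 = -2861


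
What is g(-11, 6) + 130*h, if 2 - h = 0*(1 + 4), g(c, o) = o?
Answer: 266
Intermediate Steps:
h = 2 (h = 2 - 0*(1 + 4) = 2 - 0*5 = 2 - 1*0 = 2 + 0 = 2)
g(-11, 6) + 130*h = 6 + 130*2 = 6 + 260 = 266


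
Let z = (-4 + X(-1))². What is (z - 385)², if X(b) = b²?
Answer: 141376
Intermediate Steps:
z = 9 (z = (-4 + (-1)²)² = (-4 + 1)² = (-3)² = 9)
(z - 385)² = (9 - 385)² = (-376)² = 141376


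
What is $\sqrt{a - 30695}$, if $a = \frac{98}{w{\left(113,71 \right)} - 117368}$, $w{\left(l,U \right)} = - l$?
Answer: $\frac{7 i \sqrt{176445569833}}{16783} \approx 175.2 i$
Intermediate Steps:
$a = - \frac{14}{16783}$ ($a = \frac{98}{\left(-1\right) 113 - 117368} = \frac{98}{-113 - 117368} = \frac{98}{-117481} = 98 \left(- \frac{1}{117481}\right) = - \frac{14}{16783} \approx -0.00083418$)
$\sqrt{a - 30695} = \sqrt{- \frac{14}{16783} - 30695} = \sqrt{- \frac{515154199}{16783}} = \frac{7 i \sqrt{176445569833}}{16783}$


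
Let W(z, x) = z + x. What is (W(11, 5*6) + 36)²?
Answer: 5929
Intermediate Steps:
W(z, x) = x + z
(W(11, 5*6) + 36)² = ((5*6 + 11) + 36)² = ((30 + 11) + 36)² = (41 + 36)² = 77² = 5929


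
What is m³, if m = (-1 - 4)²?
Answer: 15625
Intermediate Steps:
m = 25 (m = (-5)² = 25)
m³ = 25³ = 15625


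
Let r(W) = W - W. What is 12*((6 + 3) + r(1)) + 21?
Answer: 129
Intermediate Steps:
r(W) = 0
12*((6 + 3) + r(1)) + 21 = 12*((6 + 3) + 0) + 21 = 12*(9 + 0) + 21 = 12*9 + 21 = 108 + 21 = 129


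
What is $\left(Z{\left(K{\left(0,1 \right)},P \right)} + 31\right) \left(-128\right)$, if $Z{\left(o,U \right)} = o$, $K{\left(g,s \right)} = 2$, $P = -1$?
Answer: $-4224$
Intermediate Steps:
$\left(Z{\left(K{\left(0,1 \right)},P \right)} + 31\right) \left(-128\right) = \left(2 + 31\right) \left(-128\right) = 33 \left(-128\right) = -4224$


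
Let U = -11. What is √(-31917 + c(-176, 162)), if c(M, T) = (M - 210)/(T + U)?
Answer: I*√727797803/151 ≈ 178.66*I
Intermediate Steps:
c(M, T) = (-210 + M)/(-11 + T) (c(M, T) = (M - 210)/(T - 11) = (-210 + M)/(-11 + T))
√(-31917 + c(-176, 162)) = √(-31917 + (-210 - 176)/(-11 + 162)) = √(-31917 - 386/151) = √(-4819853/151) = I*√727797803/151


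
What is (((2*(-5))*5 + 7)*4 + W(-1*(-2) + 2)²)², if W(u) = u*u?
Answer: 7056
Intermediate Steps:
W(u) = u²
(((2*(-5))*5 + 7)*4 + W(-1*(-2) + 2)²)² = (((2*(-5))*5 + 7)*4 + ((-1*(-2) + 2)²)²)² = ((-10*5 + 7)*4 + ((2 + 2)²)²)² = ((-50 + 7)*4 + (4²)²)² = (-43*4 + 16²)² = (-172 + 256)² = 84² = 7056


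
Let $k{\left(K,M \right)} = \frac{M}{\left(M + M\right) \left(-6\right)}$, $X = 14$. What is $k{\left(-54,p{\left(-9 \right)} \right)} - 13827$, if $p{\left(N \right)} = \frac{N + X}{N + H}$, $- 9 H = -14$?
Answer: $- \frac{165925}{12} \approx -13827.0$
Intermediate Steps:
$H = \frac{14}{9}$ ($H = \left(- \frac{1}{9}\right) \left(-14\right) = \frac{14}{9} \approx 1.5556$)
$p{\left(N \right)} = \frac{14 + N}{\frac{14}{9} + N}$ ($p{\left(N \right)} = \frac{N + 14}{N + \frac{14}{9}} = \frac{14 + N}{\frac{14}{9} + N}$)
$k{\left(K,M \right)} = - \frac{1}{12}$ ($k{\left(K,M \right)} = \frac{M}{2 M \left(-6\right)} = \frac{M}{\left(-12\right) M} = M \left(- \frac{1}{12 M}\right) = - \frac{1}{12}$)
$k{\left(-54,p{\left(-9 \right)} \right)} - 13827 = - \frac{1}{12} - 13827 = - \frac{165925}{12}$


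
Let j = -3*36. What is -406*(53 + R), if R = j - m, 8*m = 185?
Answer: 126875/4 ≈ 31719.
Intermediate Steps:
m = 185/8 (m = (⅛)*185 = 185/8 ≈ 23.125)
j = -108
R = -1049/8 (R = -108 - 1*185/8 = -108 - 185/8 = -1049/8 ≈ -131.13)
-406*(53 + R) = -406*(53 - 1049/8) = -406*(-625/8) = 126875/4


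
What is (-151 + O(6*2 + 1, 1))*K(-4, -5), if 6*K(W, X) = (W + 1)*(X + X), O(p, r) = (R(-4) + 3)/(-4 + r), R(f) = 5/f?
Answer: -9095/12 ≈ -757.92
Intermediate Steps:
O(p, r) = 7/(4*(-4 + r)) (O(p, r) = (5/(-4) + 3)/(-4 + r) = (5*(-¼) + 3)/(-4 + r) = (-5/4 + 3)/(-4 + r) = 7/(4*(-4 + r)))
K(W, X) = X*(1 + W)/3 (K(W, X) = ((W + 1)*(X + X))/6 = ((1 + W)*(2*X))/6 = (2*X*(1 + W))/6 = X*(1 + W)/3)
(-151 + O(6*2 + 1, 1))*K(-4, -5) = (-151 + 7/(4*(-4 + 1)))*((⅓)*(-5)*(1 - 4)) = (-151 + (7/4)/(-3))*((⅓)*(-5)*(-3)) = (-151 + (7/4)*(-⅓))*5 = (-151 - 7/12)*5 = -1819/12*5 = -9095/12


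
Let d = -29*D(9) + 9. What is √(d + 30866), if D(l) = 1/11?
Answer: 2*√933889/11 ≈ 175.71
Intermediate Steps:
D(l) = 1/11
d = 70/11 (d = -29*1/11 + 9 = -29/11 + 9 = 70/11 ≈ 6.3636)
√(d + 30866) = √(70/11 + 30866) = √(339596/11) = 2*√933889/11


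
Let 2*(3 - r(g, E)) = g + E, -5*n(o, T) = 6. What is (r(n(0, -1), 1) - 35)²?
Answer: 101761/100 ≈ 1017.6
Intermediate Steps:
n(o, T) = -6/5 (n(o, T) = -⅕*6 = -6/5)
r(g, E) = 3 - E/2 - g/2 (r(g, E) = 3 - (g + E)/2 = 3 - (E + g)/2 = 3 + (-E/2 - g/2) = 3 - E/2 - g/2)
(r(n(0, -1), 1) - 35)² = ((3 - ½*1 - ½*(-6/5)) - 35)² = ((3 - ½ + ⅗) - 35)² = (31/10 - 35)² = (-319/10)² = 101761/100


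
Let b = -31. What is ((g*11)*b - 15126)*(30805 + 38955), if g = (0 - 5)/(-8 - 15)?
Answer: -24388305280/23 ≈ -1.0604e+9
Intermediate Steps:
g = 5/23 (g = -5/(-23) = -5*(-1/23) = 5/23 ≈ 0.21739)
((g*11)*b - 15126)*(30805 + 38955) = (((5/23)*11)*(-31) - 15126)*(30805 + 38955) = ((55/23)*(-31) - 15126)*69760 = (-1705/23 - 15126)*69760 = -349603/23*69760 = -24388305280/23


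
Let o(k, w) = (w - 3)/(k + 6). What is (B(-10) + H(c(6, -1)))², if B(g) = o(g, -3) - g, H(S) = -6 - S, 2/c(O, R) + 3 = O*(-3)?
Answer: 55225/1764 ≈ 31.307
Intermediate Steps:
c(O, R) = 2/(-3 - 3*O) (c(O, R) = 2/(-3 + O*(-3)) = 2/(-3 - 3*O))
o(k, w) = (-3 + w)/(6 + k)
B(g) = -g - 6/(6 + g) (B(g) = (-3 - 3)/(6 + g) - g = -6/(6 + g) - g = -g - 6/(6 + g))
(B(-10) + H(c(6, -1)))² = ((-6 - 1*(-10)*(6 - 10))/(6 - 10) + (-6 - (-2)/(3 + 3*6)))² = ((-6 - 1*(-10)*(-4))/(-4) + (-6 - (-2)/(3 + 18)))² = (-(-6 - 40)/4 + (-6 - (-2)/21))² = (-¼*(-46) + (-6 - (-2)/21))² = (23/2 + (-6 - 1*(-2/21)))² = (23/2 + (-6 + 2/21))² = (23/2 - 124/21)² = (235/42)² = 55225/1764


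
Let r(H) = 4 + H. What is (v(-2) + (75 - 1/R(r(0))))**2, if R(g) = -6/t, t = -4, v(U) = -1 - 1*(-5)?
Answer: 55225/9 ≈ 6136.1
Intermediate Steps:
v(U) = 4 (v(U) = -1 + 5 = 4)
R(g) = 3/2 (R(g) = -6/(-4) = -6*(-1/4) = 3/2)
(v(-2) + (75 - 1/R(r(0))))**2 = (4 + (75 - 1/3/2))**2 = (4 + (75 - 1*2/3))**2 = (4 + (75 - 2/3))**2 = (4 + 223/3)**2 = (235/3)**2 = 55225/9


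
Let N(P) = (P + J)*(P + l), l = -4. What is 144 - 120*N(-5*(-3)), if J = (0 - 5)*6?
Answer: 19944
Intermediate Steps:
J = -30 (J = -5*6 = -30)
N(P) = (-30 + P)*(-4 + P) (N(P) = (P - 30)*(P - 4) = (-30 + P)*(-4 + P))
144 - 120*N(-5*(-3)) = 144 - 120*(120 + (-5*(-3))**2 - (-170)*(-3)) = 144 - 120*(120 + 15**2 - 34*15) = 144 - 120*(120 + 225 - 510) = 144 - 120*(-165) = 144 + 19800 = 19944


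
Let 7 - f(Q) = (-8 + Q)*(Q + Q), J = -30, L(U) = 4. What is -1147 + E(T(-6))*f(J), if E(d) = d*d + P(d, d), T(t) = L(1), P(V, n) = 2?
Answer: -42061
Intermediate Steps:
T(t) = 4
f(Q) = 7 - 2*Q*(-8 + Q) (f(Q) = 7 - (-8 + Q)*(Q + Q) = 7 - (-8 + Q)*2*Q = 7 - 2*Q*(-8 + Q))
E(d) = 2 + d**2 (E(d) = d*d + 2 = d**2 + 2 = 2 + d**2)
-1147 + E(T(-6))*f(J) = -1147 + (2 + 4**2)*(7 - 2*(-30)**2 + 16*(-30)) = -1147 + (2 + 16)*(7 - 2*900 - 480) = -1147 + 18*(7 - 1800 - 480) = -1147 + 18*(-2273) = -1147 - 40914 = -42061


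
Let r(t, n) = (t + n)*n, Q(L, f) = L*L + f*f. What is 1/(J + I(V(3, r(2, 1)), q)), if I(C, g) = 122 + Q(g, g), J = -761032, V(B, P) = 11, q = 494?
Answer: -1/272838 ≈ -3.6652e-6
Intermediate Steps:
Q(L, f) = L² + f²
r(t, n) = n*(n + t) (r(t, n) = (n + t)*n = n*(n + t))
I(C, g) = 122 + 2*g² (I(C, g) = 122 + (g² + g²) = 122 + 2*g²)
1/(J + I(V(3, r(2, 1)), q)) = 1/(-761032 + (122 + 2*494²)) = 1/(-761032 + (122 + 2*244036)) = 1/(-761032 + (122 + 488072)) = 1/(-761032 + 488194) = 1/(-272838) = -1/272838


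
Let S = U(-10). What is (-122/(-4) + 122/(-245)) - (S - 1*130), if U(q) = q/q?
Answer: 77911/490 ≈ 159.00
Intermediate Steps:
U(q) = 1
S = 1
(-122/(-4) + 122/(-245)) - (S - 1*130) = (-122/(-4) + 122/(-245)) - (1 - 1*130) = (-122*(-1/4) + 122*(-1/245)) - (1 - 130) = (61/2 - 122/245) - 1*(-129) = 14701/490 + 129 = 77911/490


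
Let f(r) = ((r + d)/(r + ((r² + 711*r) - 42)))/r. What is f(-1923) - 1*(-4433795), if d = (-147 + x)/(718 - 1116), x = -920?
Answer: 7902300858632828017/1782288278694 ≈ 4.4338e+6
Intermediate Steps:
d = 1067/398 (d = (-147 - 920)/(718 - 1116) = -1067/(-398) = -1067*(-1/398) = 1067/398 ≈ 2.6809)
f(r) = (1067/398 + r)/(r*(-42 + r² + 712*r)) (f(r) = ((r + 1067/398)/(r + ((r² + 711*r) - 42)))/r = ((1067/398 + r)/(r + (-42 + r² + 711*r)))/r = ((1067/398 + r)/(-42 + r² + 712*r))/r = (1067/398 + r)/(r*(-42 + r² + 712*r)))
f(-1923) - 1*(-4433795) = (1067/398 - 1923)/((-1923)*(-42 + (-1923)² + 712*(-1923))) - 1*(-4433795) = -1/1923*(-764287/398)/(-42 + 3697929 - 1369176) + 4433795 = -1/1923*(-764287/398)/2328711 + 4433795 = -1/1923*1/2328711*(-764287/398) + 4433795 = 764287/1782288278694 + 4433795 = 7902300858632828017/1782288278694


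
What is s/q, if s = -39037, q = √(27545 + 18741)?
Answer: -39037*√46286/46286 ≈ -181.45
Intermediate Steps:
q = √46286 ≈ 215.14
s/q = -39037*√46286/46286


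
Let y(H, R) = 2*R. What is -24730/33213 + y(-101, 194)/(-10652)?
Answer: -69077651/88446219 ≈ -0.78101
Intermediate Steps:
-24730/33213 + y(-101, 194)/(-10652) = -24730/33213 + (2*194)/(-10652) = -24730*1/33213 + 388*(-1/10652) = -24730/33213 - 97/2663 = -69077651/88446219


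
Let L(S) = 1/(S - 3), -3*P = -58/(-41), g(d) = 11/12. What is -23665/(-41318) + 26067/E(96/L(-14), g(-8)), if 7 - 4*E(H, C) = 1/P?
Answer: 249884941777/21857222 ≈ 11433.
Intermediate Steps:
g(d) = 11/12 (g(d) = 11*(1/12) = 11/12)
P = -58/123 (P = -(-58)/(3*(-41)) = -(-58)*(-1)/(3*41) = -⅓*58/41 = -58/123 ≈ -0.47154)
L(S) = 1/(-3 + S)
E(H, C) = 529/232 (E(H, C) = 7/4 - 1/(4*(-58/123)) = 7/4 - ¼*(-123/58) = 7/4 + 123/232 = 529/232)
-23665/(-41318) + 26067/E(96/L(-14), g(-8)) = -23665/(-41318) + 26067/(529/232) = -23665*(-1/41318) + 26067*(232/529) = 23665/41318 + 6047544/529 = 249884941777/21857222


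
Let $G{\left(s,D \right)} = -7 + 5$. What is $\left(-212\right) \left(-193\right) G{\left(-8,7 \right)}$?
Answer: $-81832$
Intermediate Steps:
$G{\left(s,D \right)} = -2$
$\left(-212\right) \left(-193\right) G{\left(-8,7 \right)} = \left(-212\right) \left(-193\right) \left(-2\right) = 40916 \left(-2\right) = -81832$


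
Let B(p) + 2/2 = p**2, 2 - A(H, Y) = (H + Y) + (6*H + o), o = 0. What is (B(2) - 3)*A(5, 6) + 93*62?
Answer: 5766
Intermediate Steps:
A(H, Y) = 2 - Y - 7*H (A(H, Y) = 2 - ((H + Y) + (6*H + 0)) = 2 - ((H + Y) + 6*H) = 2 - (Y + 7*H) = 2 + (-Y - 7*H) = 2 - Y - 7*H)
B(p) = -1 + p**2
(B(2) - 3)*A(5, 6) + 93*62 = ((-1 + 2**2) - 3)*(2 - 1*6 - 7*5) + 93*62 = ((-1 + 4) - 3)*(2 - 6 - 35) + 5766 = (3 - 3)*(-39) + 5766 = 0*(-39) + 5766 = 0 + 5766 = 5766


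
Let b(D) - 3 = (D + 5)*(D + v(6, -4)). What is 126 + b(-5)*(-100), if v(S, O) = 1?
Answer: -174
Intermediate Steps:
b(D) = 3 + (1 + D)*(5 + D) (b(D) = 3 + (D + 5)*(D + 1) = 3 + (5 + D)*(1 + D) = 3 + (1 + D)*(5 + D))
126 + b(-5)*(-100) = 126 + (8 + (-5)**2 + 6*(-5))*(-100) = 126 + (8 + 25 - 30)*(-100) = 126 + 3*(-100) = 126 - 300 = -174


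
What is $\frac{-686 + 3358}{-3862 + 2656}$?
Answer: $- \frac{1336}{603} \approx -2.2156$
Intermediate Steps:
$\frac{-686 + 3358}{-3862 + 2656} = \frac{2672}{-1206} = 2672 \left(- \frac{1}{1206}\right) = - \frac{1336}{603}$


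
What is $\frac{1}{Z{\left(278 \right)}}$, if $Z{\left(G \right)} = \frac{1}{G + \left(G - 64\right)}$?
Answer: $492$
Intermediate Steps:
$Z{\left(G \right)} = \frac{1}{-64 + 2 G}$ ($Z{\left(G \right)} = \frac{1}{G + \left(G - 64\right)} = \frac{1}{G + \left(-64 + G\right)} = \frac{1}{-64 + 2 G}$)
$\frac{1}{Z{\left(278 \right)}} = \frac{1}{\frac{1}{2} \frac{1}{-32 + 278}} = \frac{1}{\frac{1}{2} \cdot \frac{1}{246}} = \frac{1}{\frac{1}{492}} = 492$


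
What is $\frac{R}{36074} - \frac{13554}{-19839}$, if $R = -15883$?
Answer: $\frac{3408709}{14032786} \approx 0.24291$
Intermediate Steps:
$\frac{R}{36074} - \frac{13554}{-19839} = - \frac{15883}{36074} - \frac{13554}{-19839} = \left(-15883\right) \frac{1}{36074} - - \frac{4518}{6613} = - \frac{15883}{36074} + \frac{4518}{6613} = \frac{3408709}{14032786}$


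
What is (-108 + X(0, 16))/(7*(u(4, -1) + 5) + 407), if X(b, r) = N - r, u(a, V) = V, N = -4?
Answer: -128/435 ≈ -0.29425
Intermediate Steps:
X(b, r) = -4 - r
(-108 + X(0, 16))/(7*(u(4, -1) + 5) + 407) = (-108 + (-4 - 1*16))/(7*(-1 + 5) + 407) = (-108 + (-4 - 16))/(7*4 + 407) = (-108 - 20)/(28 + 407) = -128/435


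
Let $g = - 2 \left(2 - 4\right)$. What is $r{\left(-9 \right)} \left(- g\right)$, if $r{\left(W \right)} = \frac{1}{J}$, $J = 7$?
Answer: $- \frac{4}{7} \approx -0.57143$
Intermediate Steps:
$r{\left(W \right)} = \frac{1}{7}$
$g = 4$ ($g = \left(-2\right) \left(-2\right) = 4$)
$r{\left(-9 \right)} \left(- g\right) = \frac{\left(-1\right) 4}{7} = \frac{1}{7} \left(-4\right) = - \frac{4}{7}$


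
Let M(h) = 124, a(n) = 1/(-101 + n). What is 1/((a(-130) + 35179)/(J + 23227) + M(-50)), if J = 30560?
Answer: 12424797/1548801176 ≈ 0.0080222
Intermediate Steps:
1/((a(-130) + 35179)/(J + 23227) + M(-50)) = 1/((1/(-101 - 130) + 35179)/(30560 + 23227) + 124) = 1/((1/(-231) + 35179)/53787 + 124) = 1/((-1/231 + 35179)*(1/53787) + 124) = 1/((8126348/231)*(1/53787) + 124) = 1/(8126348/12424797 + 124) = 1/(1548801176/12424797) = 12424797/1548801176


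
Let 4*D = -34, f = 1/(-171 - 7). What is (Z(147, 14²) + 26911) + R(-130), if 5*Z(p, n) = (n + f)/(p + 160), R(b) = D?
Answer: 3675302481/136615 ≈ 26903.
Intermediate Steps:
f = -1/178 (f = 1/(-178) = -1/178 ≈ -0.0056180)
D = -17/2 (D = (¼)*(-34) = -17/2 ≈ -8.5000)
R(b) = -17/2
Z(p, n) = (-1/178 + n)/(5*(160 + p)) (Z(p, n) = ((n - 1/178)/(p + 160))/5 = ((-1/178 + n)/(160 + p))/5 = (-1/178 + n)/(5*(160 + p)))
(Z(147, 14²) + 26911) + R(-130) = ((-1 + 178*14²)/(890*(160 + 147)) + 26911) - 17/2 = ((1/890)*(-1 + 178*196)/307 + 26911) - 17/2 = ((1/890)*(1/307)*(-1 + 34888) + 26911) - 17/2 = ((1/890)*(1/307)*34887 + 26911) - 17/2 = (34887/273230 + 26911) - 17/2 = 7352927417/273230 - 17/2 = 3675302481/136615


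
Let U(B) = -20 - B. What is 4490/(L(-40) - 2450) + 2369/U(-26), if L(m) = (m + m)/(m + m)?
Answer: 5774741/14694 ≈ 393.00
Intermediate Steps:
L(m) = 1 (L(m) = (2*m)/((2*m)) = (2*m)*(1/(2*m)) = 1)
4490/(L(-40) - 2450) + 2369/U(-26) = 4490/(1 - 2450) + 2369/(-20 - 1*(-26)) = 4490/(-2449) + 2369/(-20 + 26) = 4490*(-1/2449) + 2369/6 = -4490/2449 + 2369*(1/6) = -4490/2449 + 2369/6 = 5774741/14694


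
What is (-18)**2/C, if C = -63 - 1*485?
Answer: -81/137 ≈ -0.59124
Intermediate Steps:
C = -548 (C = -63 - 485 = -548)
(-18)**2/C = (-18)**2/(-548) = 324*(-1/548) = -81/137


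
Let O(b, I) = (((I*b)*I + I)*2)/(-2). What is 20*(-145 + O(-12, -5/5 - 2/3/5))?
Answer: -38536/15 ≈ -2569.1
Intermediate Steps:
O(b, I) = -I - b*I**2 (O(b, I) = ((b*I**2 + I)*2)*(-1/2) = ((I + b*I**2)*2)*(-1/2) = (2*I + 2*b*I**2)*(-1/2) = -I - b*I**2)
20*(-145 + O(-12, -5/5 - 2/3/5)) = 20*(-145 - (-5/5 - 2/3/5)*(1 + (-5/5 - 2/3/5)*(-12))) = 20*(-145 - (-5*1/5 - 2*1/3*(1/5))*(1 + (-5*1/5 - 2*1/3*(1/5))*(-12))) = 20*(-145 - (-1 - 2/3*1/5)*(1 + (-1 - 2/3*1/5)*(-12))) = 20*(-145 - (-1 - 2/15)*(1 + (-1 - 2/15)*(-12))) = 20*(-145 - 1*(-17/15)*(1 - 17/15*(-12))) = 20*(-145 - 1*(-17/15)*(1 + 68/5)) = 20*(-145 - 1*(-17/15)*73/5) = 20*(-145 + 1241/75) = 20*(-9634/75) = -38536/15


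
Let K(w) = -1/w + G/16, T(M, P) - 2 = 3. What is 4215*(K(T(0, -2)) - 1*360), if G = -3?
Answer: -24304533/16 ≈ -1.5190e+6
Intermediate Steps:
T(M, P) = 5 (T(M, P) = 2 + 3 = 5)
K(w) = -3/16 - 1/w (K(w) = -1/w - 3/16 = -3/16 - 1/w)
4215*(K(T(0, -2)) - 1*360) = 4215*((-3/16 - 1/5) - 1*360) = 4215*((-3/16 - 1*⅕) - 360) = 4215*((-3/16 - ⅕) - 360) = 4215*(-31/80 - 360) = 4215*(-28831/80) = -24304533/16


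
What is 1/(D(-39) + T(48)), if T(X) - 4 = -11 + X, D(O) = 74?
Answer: 1/115 ≈ 0.0086956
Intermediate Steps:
T(X) = -7 + X (T(X) = 4 + (-11 + X) = -7 + X)
1/(D(-39) + T(48)) = 1/(74 + (-7 + 48)) = 1/(74 + 41) = 1/115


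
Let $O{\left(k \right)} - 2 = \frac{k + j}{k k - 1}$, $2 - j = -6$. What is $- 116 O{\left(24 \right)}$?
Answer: $- \frac{137112}{575} \approx -238.46$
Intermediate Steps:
$j = 8$ ($j = 2 - -6 = 2 + 6 = 8$)
$O{\left(k \right)} = 2 + \frac{8 + k}{-1 + k^{2}}$ ($O{\left(k \right)} = 2 + \frac{k + 8}{k k - 1} = 2 + \frac{8 + k}{k^{2} - 1} = 2 + \frac{8 + k}{-1 + k^{2}}$)
$- 116 O{\left(24 \right)} = - 116 \frac{6 + 24 + 2 \cdot 24^{2}}{-1 + 24^{2}} = - 116 \frac{6 + 24 + 2 \cdot 576}{-1 + 576} = - 116 \frac{6 + 24 + 1152}{575} = - 116 \cdot \frac{1}{575} \cdot 1182 = \left(-116\right) \frac{1182}{575} = - \frac{137112}{575}$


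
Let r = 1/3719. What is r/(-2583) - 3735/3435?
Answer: -2391938302/2199814533 ≈ -1.0873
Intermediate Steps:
r = 1/3719 ≈ 0.00026889
r/(-2583) - 3735/3435 = (1/3719)/(-2583) - 3735/3435 = (1/3719)*(-1/2583) - 3735*1/3435 = -1/9606177 - 249/229 = -2391938302/2199814533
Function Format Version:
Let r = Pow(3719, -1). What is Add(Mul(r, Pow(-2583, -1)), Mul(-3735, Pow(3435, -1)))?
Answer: Rational(-2391938302, 2199814533) ≈ -1.0873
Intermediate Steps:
r = Rational(1, 3719) ≈ 0.00026889
Add(Mul(r, Pow(-2583, -1)), Mul(-3735, Pow(3435, -1))) = Add(Mul(Rational(1, 3719), Pow(-2583, -1)), Mul(-3735, Pow(3435, -1))) = Add(Mul(Rational(1, 3719), Rational(-1, 2583)), Mul(-3735, Rational(1, 3435))) = Add(Rational(-1, 9606177), Rational(-249, 229)) = Rational(-2391938302, 2199814533)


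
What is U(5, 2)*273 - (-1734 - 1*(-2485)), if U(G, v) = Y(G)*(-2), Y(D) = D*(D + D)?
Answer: -28051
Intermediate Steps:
Y(D) = 2*D² (Y(D) = D*(2*D) = 2*D²)
U(G, v) = -4*G² (U(G, v) = (2*G²)*(-2) = -4*G²)
U(5, 2)*273 - (-1734 - 1*(-2485)) = -4*5²*273 - (-1734 - 1*(-2485)) = -4*25*273 - (-1734 + 2485) = -100*273 - 1*751 = -27300 - 751 = -28051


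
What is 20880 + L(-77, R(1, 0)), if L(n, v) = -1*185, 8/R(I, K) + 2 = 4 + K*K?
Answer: 20695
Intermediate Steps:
R(I, K) = 8/(2 + K**2) (R(I, K) = 8/(-2 + (4 + K*K)) = 8/(-2 + (4 + K**2)) = 8/(2 + K**2))
L(n, v) = -185
20880 + L(-77, R(1, 0)) = 20880 - 185 = 20695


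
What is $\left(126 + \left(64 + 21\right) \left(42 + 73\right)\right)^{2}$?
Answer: $98029801$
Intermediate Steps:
$\left(126 + \left(64 + 21\right) \left(42 + 73\right)\right)^{2} = \left(126 + 85 \cdot 115\right)^{2} = \left(126 + 9775\right)^{2} = 9901^{2} = 98029801$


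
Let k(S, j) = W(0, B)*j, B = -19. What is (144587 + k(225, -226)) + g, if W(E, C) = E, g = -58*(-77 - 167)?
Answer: 158739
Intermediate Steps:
g = 14152 (g = -58*(-244) = 14152)
k(S, j) = 0 (k(S, j) = 0*j = 0)
(144587 + k(225, -226)) + g = (144587 + 0) + 14152 = 144587 + 14152 = 158739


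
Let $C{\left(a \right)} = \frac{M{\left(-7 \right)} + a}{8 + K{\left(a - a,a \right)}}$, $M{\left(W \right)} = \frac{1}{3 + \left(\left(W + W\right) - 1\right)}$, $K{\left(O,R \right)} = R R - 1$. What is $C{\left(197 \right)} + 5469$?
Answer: $\frac{2547418811}{465792} \approx 5469.0$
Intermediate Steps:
$K{\left(O,R \right)} = -1 + R^{2}$ ($K{\left(O,R \right)} = R^{2} - 1 = -1 + R^{2}$)
$M{\left(W \right)} = \frac{1}{2 + 2 W}$ ($M{\left(W \right)} = \frac{1}{3 + \left(2 W - 1\right)} = \frac{1}{3 + \left(-1 + 2 W\right)} = \frac{1}{2 + 2 W}$)
$C{\left(a \right)} = \frac{- \frac{1}{12} + a}{7 + a^{2}}$ ($C{\left(a \right)} = \frac{\frac{1}{2 \left(1 - 7\right)} + a}{8 + \left(-1 + a^{2}\right)} = \frac{\frac{1}{2 \left(-6\right)} + a}{7 + a^{2}} = \frac{\frac{1}{2} \left(- \frac{1}{6}\right) + a}{7 + a^{2}} = \frac{- \frac{1}{12} + a}{7 + a^{2}}$)
$C{\left(197 \right)} + 5469 = \frac{- \frac{1}{12} + 197}{7 + 197^{2}} + 5469 = \frac{1}{7 + 38809} \cdot \frac{2363}{12} + 5469 = \frac{1}{38816} \cdot \frac{2363}{12} + 5469 = \frac{2363}{465792} + 5469 = \frac{2547418811}{465792}$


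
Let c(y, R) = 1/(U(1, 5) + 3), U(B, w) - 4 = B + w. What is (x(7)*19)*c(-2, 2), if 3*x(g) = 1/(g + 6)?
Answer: 19/507 ≈ 0.037475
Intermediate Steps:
x(g) = 1/(3*(6 + g)) (x(g) = 1/(3*(g + 6)) = 1/(3*(6 + g)))
U(B, w) = 4 + B + w (U(B, w) = 4 + (B + w) = 4 + B + w)
c(y, R) = 1/13 (c(y, R) = 1/((4 + 1 + 5) + 3) = 1/(10 + 3) = 1/13)
(x(7)*19)*c(-2, 2) = ((1/(3*(6 + 7)))*19)*(1/13) = (((1/3)/13)*19)*(1/13) = (((1/3)*(1/13))*19)*(1/13) = ((1/39)*19)*(1/13) = (19/39)*(1/13) = 19/507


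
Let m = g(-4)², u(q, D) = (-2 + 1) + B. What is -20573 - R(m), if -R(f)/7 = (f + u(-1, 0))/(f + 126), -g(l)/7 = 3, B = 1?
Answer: -185108/9 ≈ -20568.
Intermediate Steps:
g(l) = -21 (g(l) = -7*3 = -21)
u(q, D) = 0 (u(q, D) = (-2 + 1) + 1 = -1 + 1 = 0)
m = 441 (m = (-21)² = 441)
R(f) = -7*f/(126 + f) (R(f) = -7*(f + 0)/(f + 126) = -7*f/(126 + f))
-20573 - R(m) = -20573 - (-7)*441/(126 + 441) = -20573 - (-7)*441/567 = -20573 - 1*(-49/9) = -20573 + 49/9 = -185108/9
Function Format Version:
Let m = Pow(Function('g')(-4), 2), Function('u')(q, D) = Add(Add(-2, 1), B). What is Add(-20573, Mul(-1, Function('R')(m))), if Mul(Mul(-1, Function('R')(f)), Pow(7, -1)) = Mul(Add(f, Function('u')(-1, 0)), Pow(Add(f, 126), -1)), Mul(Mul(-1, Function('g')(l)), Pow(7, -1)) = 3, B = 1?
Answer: Rational(-185108, 9) ≈ -20568.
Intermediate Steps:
Function('g')(l) = -21 (Function('g')(l) = Mul(-7, 3) = -21)
Function('u')(q, D) = 0 (Function('u')(q, D) = Add(Add(-2, 1), 1) = Add(-1, 1) = 0)
m = 441 (m = Pow(-21, 2) = 441)
Function('R')(f) = Mul(-7, f, Pow(Add(126, f), -1)) (Function('R')(f) = Mul(-7, Mul(Add(f, 0), Pow(Add(f, 126), -1))) = Mul(-7, Mul(f, Pow(Add(126, f), -1))) = Mul(-7, f, Pow(Add(126, f), -1)))
Add(-20573, Mul(-1, Function('R')(m))) = Add(-20573, Mul(-1, Mul(-7, 441, Pow(Add(126, 441), -1)))) = Add(-20573, Mul(-1, Mul(-7, 441, Pow(567, -1)))) = Add(-20573, Mul(-1, Mul(-7, 441, Rational(1, 567)))) = Add(-20573, Mul(-1, Rational(-49, 9))) = Add(-20573, Rational(49, 9)) = Rational(-185108, 9)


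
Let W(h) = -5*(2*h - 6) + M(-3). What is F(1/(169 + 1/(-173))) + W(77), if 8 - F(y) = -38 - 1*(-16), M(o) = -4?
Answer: -714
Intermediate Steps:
F(y) = 30 (F(y) = 8 - (-38 - 1*(-16)) = 8 - (-38 + 16) = 8 - 1*(-22) = 8 + 22 = 30)
W(h) = 26 - 10*h (W(h) = -5*(2*h - 6) - 4 = -5*(-6 + 2*h) - 4 = (30 - 10*h) - 4 = 26 - 10*h)
F(1/(169 + 1/(-173))) + W(77) = 30 + (26 - 10*77) = 30 + (26 - 770) = 30 - 744 = -714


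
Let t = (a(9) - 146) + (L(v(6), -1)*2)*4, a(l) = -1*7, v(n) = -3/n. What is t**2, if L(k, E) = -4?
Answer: 34225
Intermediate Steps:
a(l) = -7
t = -185 (t = (-7 - 146) - 4*2*4 = -153 - 8*4 = -153 - 32 = -185)
t**2 = (-185)**2 = 34225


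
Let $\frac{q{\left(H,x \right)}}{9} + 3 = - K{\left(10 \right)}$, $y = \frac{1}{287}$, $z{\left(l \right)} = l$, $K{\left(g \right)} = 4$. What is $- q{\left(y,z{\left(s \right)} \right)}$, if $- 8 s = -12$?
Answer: $63$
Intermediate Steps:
$s = \frac{3}{2}$ ($s = \left(- \frac{1}{8}\right) \left(-12\right) = \frac{3}{2} \approx 1.5$)
$y = \frac{1}{287} \approx 0.0034843$
$q{\left(H,x \right)} = -63$ ($q{\left(H,x \right)} = -27 + 9 \left(\left(-1\right) 4\right) = -27 + 9 \left(-4\right) = -27 - 36 = -63$)
$- q{\left(y,z{\left(s \right)} \right)} = \left(-1\right) \left(-63\right) = 63$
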